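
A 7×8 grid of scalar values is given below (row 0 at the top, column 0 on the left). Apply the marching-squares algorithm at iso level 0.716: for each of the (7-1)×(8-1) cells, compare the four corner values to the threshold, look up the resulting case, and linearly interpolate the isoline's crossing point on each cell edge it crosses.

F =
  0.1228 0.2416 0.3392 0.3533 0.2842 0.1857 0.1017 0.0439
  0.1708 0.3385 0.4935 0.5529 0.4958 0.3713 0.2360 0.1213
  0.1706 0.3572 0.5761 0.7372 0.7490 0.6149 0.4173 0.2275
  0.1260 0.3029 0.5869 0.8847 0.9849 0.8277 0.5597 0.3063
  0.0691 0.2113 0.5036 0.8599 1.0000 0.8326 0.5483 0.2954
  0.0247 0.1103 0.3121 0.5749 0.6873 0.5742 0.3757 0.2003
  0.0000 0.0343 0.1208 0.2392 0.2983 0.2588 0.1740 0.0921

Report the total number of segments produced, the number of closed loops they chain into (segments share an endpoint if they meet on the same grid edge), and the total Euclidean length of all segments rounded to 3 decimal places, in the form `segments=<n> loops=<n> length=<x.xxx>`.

cell (1,2): code 0100 → (1.885,3.000)–(2.000,2.868)
cell (1,3): code 1100 → (1.870,4.000)–(1.885,3.000)
cell (1,4): code 1000 → (2.000,4.246)–(1.870,4.000)
cell (2,2): code 0110 → (2.000,2.868)–(3.000,2.434)
cell (2,4): code 1101 → (2.475,5.000)–(2.000,4.246)
cell (2,5): code 1000 → (3.000,5.417)–(2.475,5.000)
cell (3,2): code 0110 → (3.000,2.434)–(4.000,2.596)
cell (3,5): code 1001 → (4.000,5.410)–(3.000,5.417)
cell (4,2): code 0010 → (4.000,2.596)–(4.505,3.000)
cell (4,3): code 0011 → (4.505,3.000)–(4.908,4.000)
cell (4,4): code 0011 → (4.908,4.000)–(4.451,5.000)
cell (4,5): code 0001 → (4.451,5.000)–(4.000,5.410)
total: 12 segments, chained into 1 closed loop(s), length Σ = 9.552452

segments=12 loops=1 length=9.552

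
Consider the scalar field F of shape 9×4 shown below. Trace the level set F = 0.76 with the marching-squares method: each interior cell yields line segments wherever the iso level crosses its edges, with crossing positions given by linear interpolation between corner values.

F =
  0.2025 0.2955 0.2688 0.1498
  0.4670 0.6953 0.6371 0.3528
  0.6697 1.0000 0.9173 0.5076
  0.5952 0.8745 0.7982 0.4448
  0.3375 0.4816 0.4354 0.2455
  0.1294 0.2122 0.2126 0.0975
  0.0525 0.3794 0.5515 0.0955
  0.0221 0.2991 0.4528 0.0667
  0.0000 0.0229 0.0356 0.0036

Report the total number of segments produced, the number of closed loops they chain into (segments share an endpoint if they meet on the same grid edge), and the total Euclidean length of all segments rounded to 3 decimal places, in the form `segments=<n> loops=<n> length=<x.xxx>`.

cell (1,0): code 0100 → (1.212,1.000)–(2.000,0.273)
cell (1,1): code 1100 → (1.439,2.000)–(1.212,1.000)
cell (1,2): code 1000 → (2.000,2.384)–(1.439,2.000)
cell (2,0): code 0110 → (2.000,0.273)–(3.000,0.590)
cell (2,2): code 1001 → (3.000,2.108)–(2.000,2.384)
cell (3,0): code 0010 → (3.000,0.590)–(3.291,1.000)
cell (3,1): code 0011 → (3.291,1.000)–(3.105,2.000)
cell (3,2): code 0001 → (3.105,2.000)–(3.000,2.108)
total: 8 segments, chained into 1 closed loop(s), length Σ = 6.534363

segments=8 loops=1 length=6.534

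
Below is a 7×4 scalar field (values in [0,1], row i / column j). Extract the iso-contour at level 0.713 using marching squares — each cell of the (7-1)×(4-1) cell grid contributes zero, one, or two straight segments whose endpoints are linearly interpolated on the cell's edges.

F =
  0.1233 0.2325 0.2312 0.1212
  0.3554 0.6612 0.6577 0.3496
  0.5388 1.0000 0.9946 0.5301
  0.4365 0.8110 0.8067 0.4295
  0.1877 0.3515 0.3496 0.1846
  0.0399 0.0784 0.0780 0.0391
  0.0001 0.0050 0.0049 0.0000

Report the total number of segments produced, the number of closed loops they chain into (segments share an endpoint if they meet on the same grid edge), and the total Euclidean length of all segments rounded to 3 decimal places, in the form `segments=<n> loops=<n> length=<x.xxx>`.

cell (1,0): code 0100 → (1.153,1.000)–(2.000,0.378)
cell (1,1): code 1100 → (1.164,2.000)–(1.153,1.000)
cell (1,2): code 1000 → (2.000,2.606)–(1.164,2.000)
cell (2,0): code 0110 → (2.000,0.378)–(3.000,0.738)
cell (2,2): code 1001 → (3.000,2.248)–(2.000,2.606)
cell (3,0): code 0010 → (3.000,0.738)–(3.213,1.000)
cell (3,1): code 0011 → (3.213,1.000)–(3.205,2.000)
cell (3,2): code 0001 → (3.205,2.000)–(3.000,2.248)
total: 8 segments, chained into 1 closed loop(s), length Σ = 6.868552

segments=8 loops=1 length=6.869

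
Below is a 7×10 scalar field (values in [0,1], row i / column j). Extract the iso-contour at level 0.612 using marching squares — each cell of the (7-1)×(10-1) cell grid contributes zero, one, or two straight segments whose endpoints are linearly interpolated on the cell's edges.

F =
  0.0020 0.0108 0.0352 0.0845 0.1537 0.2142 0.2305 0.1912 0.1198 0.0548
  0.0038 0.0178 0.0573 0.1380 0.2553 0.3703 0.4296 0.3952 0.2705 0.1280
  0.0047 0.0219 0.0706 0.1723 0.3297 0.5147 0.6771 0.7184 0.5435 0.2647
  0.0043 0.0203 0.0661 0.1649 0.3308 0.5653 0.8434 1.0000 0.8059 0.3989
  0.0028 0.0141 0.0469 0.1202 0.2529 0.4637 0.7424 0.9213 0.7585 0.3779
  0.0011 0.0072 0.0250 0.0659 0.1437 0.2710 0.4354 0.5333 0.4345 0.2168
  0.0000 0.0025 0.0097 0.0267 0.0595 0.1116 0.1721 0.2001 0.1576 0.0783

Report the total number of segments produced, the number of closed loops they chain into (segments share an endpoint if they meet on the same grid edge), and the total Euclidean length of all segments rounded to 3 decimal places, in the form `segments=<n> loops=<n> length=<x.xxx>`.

segments=12 loops=1 length=10.031

cell (1,5): code 0100 → (1.737,6.000)–(2.000,5.599)
cell (1,6): code 1100 → (1.671,7.000)–(1.737,6.000)
cell (1,7): code 1000 → (2.000,7.608)–(1.671,7.000)
cell (2,5): code 0110 → (2.000,5.599)–(3.000,5.168)
cell (2,7): code 1101 → (2.261,8.000)–(2.000,7.608)
cell (2,8): code 1000 → (3.000,8.476)–(2.261,8.000)
cell (3,5): code 0110 → (3.000,5.168)–(4.000,5.532)
cell (3,8): code 1001 → (4.000,8.385)–(3.000,8.476)
cell (4,5): code 0010 → (4.000,5.532)–(4.425,6.000)
cell (4,6): code 0011 → (4.425,6.000)–(4.797,7.000)
cell (4,7): code 0011 → (4.797,7.000)–(4.452,8.000)
cell (4,8): code 0001 → (4.452,8.000)–(4.000,8.385)
total: 12 segments, chained into 1 closed loop(s), length Σ = 10.031359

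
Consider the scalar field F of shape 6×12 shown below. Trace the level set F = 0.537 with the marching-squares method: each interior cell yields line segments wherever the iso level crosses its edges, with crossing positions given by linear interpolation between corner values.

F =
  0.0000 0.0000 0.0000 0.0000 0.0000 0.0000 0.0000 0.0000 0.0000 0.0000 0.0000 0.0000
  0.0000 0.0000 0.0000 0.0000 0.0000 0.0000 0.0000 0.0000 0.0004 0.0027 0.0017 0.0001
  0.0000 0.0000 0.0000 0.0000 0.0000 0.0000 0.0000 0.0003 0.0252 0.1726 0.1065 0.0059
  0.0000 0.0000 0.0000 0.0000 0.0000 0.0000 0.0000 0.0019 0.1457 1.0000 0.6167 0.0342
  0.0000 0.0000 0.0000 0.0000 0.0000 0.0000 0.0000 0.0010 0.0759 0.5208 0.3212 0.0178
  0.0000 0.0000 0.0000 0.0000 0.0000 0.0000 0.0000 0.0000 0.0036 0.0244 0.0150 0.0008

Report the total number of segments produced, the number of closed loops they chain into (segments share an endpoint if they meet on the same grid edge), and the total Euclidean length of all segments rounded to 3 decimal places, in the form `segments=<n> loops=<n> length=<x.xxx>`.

segments=6 loops=1 length=4.694

cell (2,8): code 0100 → (2.440,9.000)–(3.000,8.458)
cell (2,9): code 1100 → (2.844,10.000)–(2.440,9.000)
cell (2,10): code 1000 → (3.000,10.137)–(2.844,10.000)
cell (3,8): code 0010 → (3.000,8.458)–(3.966,9.000)
cell (3,9): code 0011 → (3.966,9.000)–(3.270,10.000)
cell (3,10): code 0001 → (3.270,10.000)–(3.000,10.137)
total: 6 segments, chained into 1 closed loop(s), length Σ = 4.693853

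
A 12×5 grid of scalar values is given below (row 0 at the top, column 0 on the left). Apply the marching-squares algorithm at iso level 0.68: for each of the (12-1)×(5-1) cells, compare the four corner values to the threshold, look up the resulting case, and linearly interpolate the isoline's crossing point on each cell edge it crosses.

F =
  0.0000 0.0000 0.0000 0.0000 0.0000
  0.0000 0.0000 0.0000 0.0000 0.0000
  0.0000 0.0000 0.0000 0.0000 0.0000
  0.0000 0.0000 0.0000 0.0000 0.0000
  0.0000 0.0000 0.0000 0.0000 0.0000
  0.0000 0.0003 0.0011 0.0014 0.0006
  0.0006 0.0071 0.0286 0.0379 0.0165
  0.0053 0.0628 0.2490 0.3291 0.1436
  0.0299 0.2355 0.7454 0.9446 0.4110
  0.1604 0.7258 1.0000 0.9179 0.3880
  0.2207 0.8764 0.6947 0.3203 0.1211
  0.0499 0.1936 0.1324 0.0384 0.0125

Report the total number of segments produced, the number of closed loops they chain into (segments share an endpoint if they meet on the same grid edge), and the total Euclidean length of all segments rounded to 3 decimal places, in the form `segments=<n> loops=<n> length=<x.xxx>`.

cell (7,1): code 0100 → (7.868,2.000)–(8.000,1.872)
cell (7,2): code 1100 → (7.570,3.000)–(7.868,2.000)
cell (7,3): code 1000 → (8.000,3.496)–(7.570,3.000)
cell (8,0): code 0100 → (8.907,1.000)–(9.000,0.919)
cell (8,1): code 1110 → (8.000,1.872)–(8.907,1.000)
cell (8,3): code 1001 → (9.000,3.449)–(8.000,3.496)
cell (9,0): code 0110 → (9.000,0.919)–(10.000,0.700)
cell (9,2): code 1011 → (10.000,2.039)–(9.398,3.000)
cell (9,3): code 0001 → (9.398,3.000)–(9.000,3.449)
cell (10,0): code 0010 → (10.000,0.700)–(10.288,1.000)
cell (10,1): code 0011 → (10.288,1.000)–(10.026,2.000)
cell (10,2): code 0001 → (10.026,2.000)–(10.000,2.039)
total: 12 segments, chained into 1 closed loop(s), length Σ = 8.519513

segments=12 loops=1 length=8.520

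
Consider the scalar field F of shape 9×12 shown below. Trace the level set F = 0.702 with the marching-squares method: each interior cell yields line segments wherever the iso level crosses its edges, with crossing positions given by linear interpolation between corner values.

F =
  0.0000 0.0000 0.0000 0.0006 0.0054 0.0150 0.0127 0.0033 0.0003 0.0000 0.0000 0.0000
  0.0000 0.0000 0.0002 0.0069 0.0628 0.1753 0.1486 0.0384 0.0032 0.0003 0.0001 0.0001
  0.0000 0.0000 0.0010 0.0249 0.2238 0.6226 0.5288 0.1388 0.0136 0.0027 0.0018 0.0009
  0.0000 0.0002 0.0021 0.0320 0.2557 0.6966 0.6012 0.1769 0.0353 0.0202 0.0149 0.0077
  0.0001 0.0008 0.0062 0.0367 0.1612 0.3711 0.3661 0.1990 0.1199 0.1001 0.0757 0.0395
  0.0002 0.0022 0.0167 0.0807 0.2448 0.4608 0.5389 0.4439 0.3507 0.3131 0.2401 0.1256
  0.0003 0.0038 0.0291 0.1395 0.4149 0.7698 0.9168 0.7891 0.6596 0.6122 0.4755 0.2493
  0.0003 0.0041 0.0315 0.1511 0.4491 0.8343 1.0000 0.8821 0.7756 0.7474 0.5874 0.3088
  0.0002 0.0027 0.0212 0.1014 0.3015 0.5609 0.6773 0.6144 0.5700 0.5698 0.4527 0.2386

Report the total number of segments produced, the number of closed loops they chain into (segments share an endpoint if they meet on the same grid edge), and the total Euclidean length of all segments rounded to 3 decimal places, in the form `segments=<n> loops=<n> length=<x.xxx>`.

cell (5,4): code 0100 → (5.781,5.000)–(6.000,4.809)
cell (5,5): code 1100 → (5.432,6.000)–(5.781,5.000)
cell (5,6): code 1100 → (5.748,7.000)–(5.432,6.000)
cell (5,7): code 1000 → (6.000,7.673)–(5.748,7.000)
cell (6,4): code 0110 → (6.000,4.809)–(7.000,4.657)
cell (6,7): code 1101 → (6.366,8.000)–(6.000,7.673)
cell (6,8): code 1100 → (6.664,9.000)–(6.366,8.000)
cell (6,9): code 1000 → (7.000,9.284)–(6.664,9.000)
cell (7,4): code 0010 → (7.000,4.657)–(7.484,5.000)
cell (7,5): code 0011 → (7.484,5.000)–(7.923,6.000)
cell (7,6): code 0011 → (7.923,6.000)–(7.673,7.000)
cell (7,7): code 0011 → (7.673,7.000)–(7.358,8.000)
cell (7,8): code 0011 → (7.358,8.000)–(7.256,9.000)
cell (7,9): code 0001 → (7.256,9.000)–(7.000,9.284)
total: 14 segments, chained into 1 closed loop(s), length Σ = 11.254955

segments=14 loops=1 length=11.255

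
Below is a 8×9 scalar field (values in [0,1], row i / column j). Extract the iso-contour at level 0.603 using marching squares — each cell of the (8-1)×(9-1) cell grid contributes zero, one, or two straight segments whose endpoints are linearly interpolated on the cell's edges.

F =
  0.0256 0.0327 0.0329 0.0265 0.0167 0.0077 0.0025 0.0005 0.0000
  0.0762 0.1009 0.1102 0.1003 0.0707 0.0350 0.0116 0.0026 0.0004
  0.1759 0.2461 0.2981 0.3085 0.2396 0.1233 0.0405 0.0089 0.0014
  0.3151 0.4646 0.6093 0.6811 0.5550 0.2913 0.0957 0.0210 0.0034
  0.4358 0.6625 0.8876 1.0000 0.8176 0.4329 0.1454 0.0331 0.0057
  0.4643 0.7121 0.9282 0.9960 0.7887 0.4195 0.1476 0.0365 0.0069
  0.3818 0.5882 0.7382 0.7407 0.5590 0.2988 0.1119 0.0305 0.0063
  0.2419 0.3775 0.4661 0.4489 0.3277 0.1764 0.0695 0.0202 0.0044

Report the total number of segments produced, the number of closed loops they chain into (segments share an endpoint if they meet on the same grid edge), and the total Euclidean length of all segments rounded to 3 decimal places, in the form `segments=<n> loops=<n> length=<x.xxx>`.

segments=16 loops=1 length=12.055

cell (2,1): code 0100 → (2.980,2.000)–(3.000,1.956)
cell (2,2): code 1100 → (2.790,3.000)–(2.980,2.000)
cell (2,3): code 1000 → (3.000,3.619)–(2.790,3.000)
cell (3,0): code 0100 → (3.699,1.000)–(4.000,0.738)
cell (3,1): code 1110 → (3.000,1.956)–(3.699,1.000)
cell (3,3): code 1101 → (3.183,4.000)–(3.000,3.619)
cell (3,4): code 1000 → (4.000,4.558)–(3.183,4.000)
cell (4,0): code 0110 → (4.000,0.738)–(5.000,0.560)
cell (4,4): code 1001 → (5.000,4.503)–(4.000,4.558)
cell (5,0): code 0010 → (5.000,0.560)–(5.881,1.000)
cell (5,1): code 0111 → (5.881,1.000)–(6.000,1.099)
cell (5,3): code 1011 → (6.000,3.758)–(5.808,4.000)
cell (5,4): code 0001 → (5.808,4.000)–(5.000,4.503)
cell (6,1): code 0010 → (6.000,1.099)–(6.497,2.000)
cell (6,2): code 0011 → (6.497,2.000)–(6.472,3.000)
cell (6,3): code 0001 → (6.472,3.000)–(6.000,3.758)
total: 16 segments, chained into 1 closed loop(s), length Σ = 12.055114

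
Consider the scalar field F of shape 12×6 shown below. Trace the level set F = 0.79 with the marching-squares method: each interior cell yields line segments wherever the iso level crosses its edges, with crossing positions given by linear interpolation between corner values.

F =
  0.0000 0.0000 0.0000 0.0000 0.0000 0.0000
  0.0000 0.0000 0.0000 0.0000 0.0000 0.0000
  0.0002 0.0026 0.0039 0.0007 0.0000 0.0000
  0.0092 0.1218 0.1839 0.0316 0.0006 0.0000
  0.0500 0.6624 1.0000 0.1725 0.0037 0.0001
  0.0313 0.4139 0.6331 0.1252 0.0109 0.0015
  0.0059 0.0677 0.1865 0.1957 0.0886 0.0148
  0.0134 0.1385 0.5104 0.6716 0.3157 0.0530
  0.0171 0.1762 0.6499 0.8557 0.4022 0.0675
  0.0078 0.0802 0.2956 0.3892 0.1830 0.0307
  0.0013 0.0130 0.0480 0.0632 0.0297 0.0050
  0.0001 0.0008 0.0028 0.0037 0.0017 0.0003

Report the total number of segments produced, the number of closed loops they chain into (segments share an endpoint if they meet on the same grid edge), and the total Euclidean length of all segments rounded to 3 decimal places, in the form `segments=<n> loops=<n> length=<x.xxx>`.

segments=8 loops=2 length=3.921

cell (3,1): code 0100 → (3.743,2.000)–(4.000,1.378)
cell (3,2): code 1000 → (4.000,2.254)–(3.743,2.000)
cell (4,1): code 0010 → (4.000,1.378)–(4.572,2.000)
cell (4,2): code 0001 → (4.572,2.000)–(4.000,2.254)
cell (7,2): code 0100 → (7.643,3.000)–(8.000,2.681)
cell (7,3): code 1000 → (8.000,3.145)–(7.643,3.000)
cell (8,2): code 0010 → (8.000,2.681)–(8.141,3.000)
cell (8,3): code 0001 → (8.141,3.000)–(8.000,3.145)
total: 8 segments, chained into 2 closed loop(s), length Σ = 3.920925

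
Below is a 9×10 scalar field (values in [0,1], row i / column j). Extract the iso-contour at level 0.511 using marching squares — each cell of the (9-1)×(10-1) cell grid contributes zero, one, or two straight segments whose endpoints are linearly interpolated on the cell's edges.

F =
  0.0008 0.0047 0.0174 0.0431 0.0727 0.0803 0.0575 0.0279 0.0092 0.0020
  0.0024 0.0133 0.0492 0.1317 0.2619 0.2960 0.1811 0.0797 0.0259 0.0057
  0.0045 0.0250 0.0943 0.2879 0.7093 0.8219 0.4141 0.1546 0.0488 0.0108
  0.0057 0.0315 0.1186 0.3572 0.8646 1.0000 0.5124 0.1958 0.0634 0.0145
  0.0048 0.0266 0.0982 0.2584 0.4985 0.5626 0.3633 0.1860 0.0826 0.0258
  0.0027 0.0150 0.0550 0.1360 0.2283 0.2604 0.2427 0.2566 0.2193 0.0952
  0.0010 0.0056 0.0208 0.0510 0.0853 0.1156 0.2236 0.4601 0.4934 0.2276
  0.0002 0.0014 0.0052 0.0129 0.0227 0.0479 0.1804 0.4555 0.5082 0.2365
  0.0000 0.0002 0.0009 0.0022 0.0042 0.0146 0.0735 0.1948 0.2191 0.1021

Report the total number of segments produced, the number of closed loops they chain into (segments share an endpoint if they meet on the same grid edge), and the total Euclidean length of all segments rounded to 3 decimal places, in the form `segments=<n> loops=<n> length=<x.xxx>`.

cell (1,3): code 0100 → (1.557,4.000)–(2.000,3.529)
cell (1,4): code 1100 → (1.409,5.000)–(1.557,4.000)
cell (1,5): code 1000 → (2.000,5.762)–(1.409,5.000)
cell (2,3): code 0110 → (2.000,3.529)–(3.000,3.303)
cell (2,5): code 1101 → (2.986,6.000)–(2.000,5.762)
cell (2,6): code 1000 → (3.000,6.004)–(2.986,6.000)
cell (3,3): code 0010 → (3.000,3.303)–(3.966,4.000)
cell (3,4): code 0111 → (3.966,4.000)–(4.000,4.195)
cell (3,5): code 1011 → (4.000,5.259)–(3.009,6.000)
cell (3,6): code 0001 → (3.009,6.000)–(3.000,6.004)
cell (4,4): code 0010 → (4.000,4.195)–(4.171,5.000)
cell (4,5): code 0001 → (4.171,5.000)–(4.000,5.259)
total: 12 segments, chained into 1 closed loop(s), length Σ = 8.445823

segments=12 loops=1 length=8.446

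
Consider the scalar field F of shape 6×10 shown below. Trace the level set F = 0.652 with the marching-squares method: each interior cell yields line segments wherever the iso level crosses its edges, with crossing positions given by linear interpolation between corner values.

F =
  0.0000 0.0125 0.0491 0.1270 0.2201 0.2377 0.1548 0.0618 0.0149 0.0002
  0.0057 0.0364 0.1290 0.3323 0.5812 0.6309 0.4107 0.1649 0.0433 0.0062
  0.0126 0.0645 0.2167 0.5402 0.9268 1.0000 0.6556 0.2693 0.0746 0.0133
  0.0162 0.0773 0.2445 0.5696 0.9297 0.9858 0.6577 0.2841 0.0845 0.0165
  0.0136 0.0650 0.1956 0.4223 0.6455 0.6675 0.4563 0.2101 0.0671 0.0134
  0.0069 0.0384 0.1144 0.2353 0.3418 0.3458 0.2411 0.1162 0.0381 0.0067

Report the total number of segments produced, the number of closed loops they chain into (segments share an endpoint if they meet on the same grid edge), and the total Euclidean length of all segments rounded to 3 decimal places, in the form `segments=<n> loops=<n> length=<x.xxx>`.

segments=12 loops=1 length=9.171

cell (1,3): code 0100 → (1.205,4.000)–(2.000,3.289)
cell (1,4): code 1100 → (1.057,5.000)–(1.205,4.000)
cell (1,5): code 1100 → (1.985,6.000)–(1.057,5.000)
cell (1,6): code 1000 → (2.000,6.009)–(1.985,6.000)
cell (2,3): code 0110 → (2.000,3.289)–(3.000,3.229)
cell (2,6): code 1001 → (3.000,6.015)–(2.000,6.009)
cell (3,3): code 0010 → (3.000,3.229)–(3.977,4.000)
cell (3,4): code 0111 → (3.977,4.000)–(4.000,4.295)
cell (3,5): code 1011 → (4.000,5.073)–(3.028,6.000)
cell (3,6): code 0001 → (3.028,6.000)–(3.000,6.015)
cell (4,4): code 0010 → (4.000,4.295)–(4.048,5.000)
cell (4,5): code 0001 → (4.048,5.000)–(4.000,5.073)
total: 12 segments, chained into 1 closed loop(s), length Σ = 9.170916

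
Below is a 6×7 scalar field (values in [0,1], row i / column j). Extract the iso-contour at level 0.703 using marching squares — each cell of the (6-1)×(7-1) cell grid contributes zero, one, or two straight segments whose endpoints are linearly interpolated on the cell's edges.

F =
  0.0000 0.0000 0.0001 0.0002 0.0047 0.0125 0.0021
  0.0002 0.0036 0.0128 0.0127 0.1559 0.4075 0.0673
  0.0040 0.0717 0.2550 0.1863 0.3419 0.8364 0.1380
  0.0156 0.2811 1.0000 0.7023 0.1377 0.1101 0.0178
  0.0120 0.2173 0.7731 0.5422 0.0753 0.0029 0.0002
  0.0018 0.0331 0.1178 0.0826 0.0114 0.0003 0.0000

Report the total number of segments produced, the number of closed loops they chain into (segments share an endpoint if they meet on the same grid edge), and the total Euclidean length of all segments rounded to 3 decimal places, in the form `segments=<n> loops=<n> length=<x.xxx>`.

cell (1,4): code 0100 → (1.689,5.000)–(2.000,4.730)
cell (1,5): code 1000 → (2.000,5.191)–(1.689,5.000)
cell (2,1): code 0100 → (2.601,2.000)–(3.000,1.587)
cell (2,2): code 1000 → (3.000,2.998)–(2.601,2.000)
cell (2,4): code 0010 → (2.000,4.730)–(2.184,5.000)
cell (2,5): code 0001 → (2.184,5.000)–(2.000,5.191)
cell (3,1): code 0110 → (3.000,1.587)–(4.000,1.874)
cell (3,2): code 1001 → (4.000,2.304)–(3.000,2.998)
cell (4,1): code 0010 → (4.000,1.874)–(4.107,2.000)
cell (4,2): code 0001 → (4.107,2.000)–(4.000,2.304)
total: 10 segments, chained into 2 closed loop(s), length Σ = 5.761424

segments=10 loops=2 length=5.761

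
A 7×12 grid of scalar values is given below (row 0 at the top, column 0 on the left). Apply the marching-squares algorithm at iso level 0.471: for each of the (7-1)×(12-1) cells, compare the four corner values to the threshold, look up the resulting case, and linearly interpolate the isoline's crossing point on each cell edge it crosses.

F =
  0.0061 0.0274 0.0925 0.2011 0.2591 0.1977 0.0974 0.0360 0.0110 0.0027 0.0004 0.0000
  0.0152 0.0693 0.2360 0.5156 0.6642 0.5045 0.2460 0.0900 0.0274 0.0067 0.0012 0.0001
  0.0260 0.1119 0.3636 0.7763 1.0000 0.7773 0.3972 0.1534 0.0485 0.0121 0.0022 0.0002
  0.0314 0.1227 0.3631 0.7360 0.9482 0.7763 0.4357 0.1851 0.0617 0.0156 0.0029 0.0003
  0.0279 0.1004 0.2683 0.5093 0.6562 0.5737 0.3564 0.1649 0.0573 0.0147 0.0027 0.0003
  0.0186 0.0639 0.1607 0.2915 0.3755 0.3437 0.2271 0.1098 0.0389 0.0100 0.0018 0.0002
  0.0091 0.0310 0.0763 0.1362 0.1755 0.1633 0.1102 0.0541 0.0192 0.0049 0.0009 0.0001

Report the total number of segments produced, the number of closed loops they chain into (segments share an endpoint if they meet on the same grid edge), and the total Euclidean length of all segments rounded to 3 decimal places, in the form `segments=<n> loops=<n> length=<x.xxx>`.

segments=14 loops=1 length=12.120

cell (0,2): code 0100 → (0.858,3.000)–(1.000,2.840)
cell (0,3): code 1100 → (0.523,4.000)–(0.858,3.000)
cell (0,4): code 1100 → (0.891,5.000)–(0.523,4.000)
cell (0,5): code 1000 → (1.000,5.130)–(0.891,5.000)
cell (1,2): code 0110 → (1.000,2.840)–(2.000,2.260)
cell (1,5): code 1001 → (2.000,5.806)–(1.000,5.130)
cell (2,2): code 0110 → (2.000,2.260)–(3.000,2.289)
cell (2,5): code 1001 → (3.000,5.896)–(2.000,5.806)
cell (3,2): code 0110 → (3.000,2.289)–(4.000,2.841)
cell (3,5): code 1001 → (4.000,5.473)–(3.000,5.896)
cell (4,2): code 0010 → (4.000,2.841)–(4.176,3.000)
cell (4,3): code 0011 → (4.176,3.000)–(4.660,4.000)
cell (4,4): code 0011 → (4.660,4.000)–(4.447,5.000)
cell (4,5): code 0001 → (4.447,5.000)–(4.000,5.473)
total: 14 segments, chained into 1 closed loop(s), length Σ = 12.119695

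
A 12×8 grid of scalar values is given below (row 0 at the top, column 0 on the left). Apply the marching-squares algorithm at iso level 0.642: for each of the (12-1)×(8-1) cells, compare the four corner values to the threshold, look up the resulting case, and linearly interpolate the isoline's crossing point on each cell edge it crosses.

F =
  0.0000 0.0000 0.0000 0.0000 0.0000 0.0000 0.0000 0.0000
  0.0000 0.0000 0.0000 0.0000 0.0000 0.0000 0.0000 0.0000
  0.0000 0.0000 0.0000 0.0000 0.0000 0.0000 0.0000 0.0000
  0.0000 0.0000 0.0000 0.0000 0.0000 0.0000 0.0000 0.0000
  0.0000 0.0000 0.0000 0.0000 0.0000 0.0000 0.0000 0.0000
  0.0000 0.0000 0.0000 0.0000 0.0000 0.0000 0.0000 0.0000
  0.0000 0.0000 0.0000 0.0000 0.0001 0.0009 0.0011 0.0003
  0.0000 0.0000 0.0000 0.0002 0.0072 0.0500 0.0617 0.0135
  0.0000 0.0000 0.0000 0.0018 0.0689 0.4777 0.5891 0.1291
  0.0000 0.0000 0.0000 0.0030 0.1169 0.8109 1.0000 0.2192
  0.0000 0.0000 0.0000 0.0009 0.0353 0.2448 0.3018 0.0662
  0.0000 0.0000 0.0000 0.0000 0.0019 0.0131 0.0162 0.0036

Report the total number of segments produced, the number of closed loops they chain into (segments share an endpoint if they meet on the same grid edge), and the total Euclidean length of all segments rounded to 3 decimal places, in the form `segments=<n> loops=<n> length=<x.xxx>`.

cell (8,4): code 0100 → (8.493,5.000)–(9.000,4.757)
cell (8,5): code 1100 → (8.129,6.000)–(8.493,5.000)
cell (8,6): code 1000 → (9.000,6.459)–(8.129,6.000)
cell (9,4): code 0010 → (9.000,4.757)–(9.298,5.000)
cell (9,5): code 0011 → (9.298,5.000)–(9.513,6.000)
cell (9,6): code 0001 → (9.513,6.000)–(9.000,6.459)
total: 6 segments, chained into 1 closed loop(s), length Σ = 4.706748

segments=6 loops=1 length=4.707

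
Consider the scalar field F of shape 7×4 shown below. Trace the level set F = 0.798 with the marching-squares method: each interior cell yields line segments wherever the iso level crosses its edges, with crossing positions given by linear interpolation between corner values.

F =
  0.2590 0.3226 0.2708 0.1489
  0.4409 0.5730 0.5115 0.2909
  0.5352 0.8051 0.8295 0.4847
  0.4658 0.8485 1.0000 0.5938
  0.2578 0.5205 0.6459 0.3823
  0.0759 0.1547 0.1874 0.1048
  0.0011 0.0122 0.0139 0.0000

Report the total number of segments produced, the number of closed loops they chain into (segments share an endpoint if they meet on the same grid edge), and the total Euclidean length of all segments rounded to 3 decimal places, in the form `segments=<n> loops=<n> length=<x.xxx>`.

segments=8 loops=1 length=5.305

cell (1,0): code 0100 → (1.969,1.000)–(2.000,0.974)
cell (1,1): code 1100 → (1.901,2.000)–(1.969,1.000)
cell (1,2): code 1000 → (2.000,2.091)–(1.901,2.000)
cell (2,0): code 0110 → (2.000,0.974)–(3.000,0.868)
cell (2,2): code 1001 → (3.000,2.497)–(2.000,2.091)
cell (3,0): code 0010 → (3.000,0.868)–(3.154,1.000)
cell (3,1): code 0011 → (3.154,1.000)–(3.570,2.000)
cell (3,2): code 0001 → (3.570,2.000)–(3.000,2.497)
total: 8 segments, chained into 1 closed loop(s), length Σ = 5.305084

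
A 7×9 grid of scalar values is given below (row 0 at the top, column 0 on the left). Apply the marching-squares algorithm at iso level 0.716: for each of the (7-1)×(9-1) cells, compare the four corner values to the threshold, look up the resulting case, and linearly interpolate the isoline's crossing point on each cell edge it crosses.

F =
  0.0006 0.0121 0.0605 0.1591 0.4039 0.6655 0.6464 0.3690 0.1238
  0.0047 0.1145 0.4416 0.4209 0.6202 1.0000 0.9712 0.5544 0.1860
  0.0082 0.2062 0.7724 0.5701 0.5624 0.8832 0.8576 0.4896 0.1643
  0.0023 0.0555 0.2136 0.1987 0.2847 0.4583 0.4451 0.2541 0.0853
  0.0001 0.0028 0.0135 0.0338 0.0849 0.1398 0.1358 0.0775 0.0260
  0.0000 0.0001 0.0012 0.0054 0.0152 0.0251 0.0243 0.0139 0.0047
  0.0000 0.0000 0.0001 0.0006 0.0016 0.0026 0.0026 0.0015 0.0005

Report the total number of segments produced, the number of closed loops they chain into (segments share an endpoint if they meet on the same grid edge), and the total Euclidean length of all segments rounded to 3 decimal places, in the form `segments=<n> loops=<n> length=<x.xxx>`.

segments=12 loops=2 length=8.313

cell (0,4): code 0100 → (0.151,5.000)–(1.000,4.252)
cell (0,5): code 1100 → (0.214,6.000)–(0.151,5.000)
cell (0,6): code 1000 → (1.000,6.612)–(0.214,6.000)
cell (1,1): code 0100 → (1.830,2.000)–(2.000,1.900)
cell (1,2): code 1000 → (2.000,2.279)–(1.830,2.000)
cell (1,4): code 0110 → (1.000,4.252)–(2.000,4.479)
cell (1,6): code 1001 → (2.000,6.385)–(1.000,6.612)
cell (2,1): code 0010 → (2.000,1.900)–(2.101,2.000)
cell (2,2): code 0001 → (2.101,2.000)–(2.000,2.279)
cell (2,4): code 0010 → (2.000,4.479)–(2.394,5.000)
cell (2,5): code 0011 → (2.394,5.000)–(2.343,6.000)
cell (2,6): code 0001 → (2.343,6.000)–(2.000,6.385)
total: 12 segments, chained into 2 closed loop(s), length Σ = 8.312919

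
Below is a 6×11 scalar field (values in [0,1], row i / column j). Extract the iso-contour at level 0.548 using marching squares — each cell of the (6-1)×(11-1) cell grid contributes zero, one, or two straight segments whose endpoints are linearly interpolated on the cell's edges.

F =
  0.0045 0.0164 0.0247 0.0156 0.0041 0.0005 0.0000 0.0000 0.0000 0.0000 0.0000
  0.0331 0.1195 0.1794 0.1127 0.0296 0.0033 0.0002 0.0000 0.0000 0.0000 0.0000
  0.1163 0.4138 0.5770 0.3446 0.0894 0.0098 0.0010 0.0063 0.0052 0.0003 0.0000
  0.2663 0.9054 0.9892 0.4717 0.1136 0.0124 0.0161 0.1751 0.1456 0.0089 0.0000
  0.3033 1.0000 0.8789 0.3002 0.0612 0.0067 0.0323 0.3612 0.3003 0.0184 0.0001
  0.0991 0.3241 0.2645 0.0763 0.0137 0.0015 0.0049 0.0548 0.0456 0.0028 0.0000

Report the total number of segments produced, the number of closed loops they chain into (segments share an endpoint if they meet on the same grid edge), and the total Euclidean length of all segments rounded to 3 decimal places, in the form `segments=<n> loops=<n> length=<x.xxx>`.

cell (1,1): code 0100 → (1.927,2.000)–(2.000,1.822)
cell (1,2): code 1000 → (2.000,2.125)–(1.927,2.000)
cell (2,0): code 0100 → (2.273,1.000)–(3.000,0.441)
cell (2,1): code 1110 → (2.000,1.822)–(2.273,1.000)
cell (2,2): code 1001 → (3.000,2.853)–(2.000,2.125)
cell (3,0): code 0110 → (3.000,0.441)–(4.000,0.351)
cell (3,2): code 1001 → (4.000,2.572)–(3.000,2.853)
cell (4,0): code 0010 → (4.000,0.351)–(4.669,1.000)
cell (4,1): code 0011 → (4.669,1.000)–(4.539,2.000)
cell (4,2): code 0001 → (4.539,2.000)–(4.000,2.572)
total: 10 segments, chained into 1 closed loop(s), length Σ = 8.125394

segments=10 loops=1 length=8.125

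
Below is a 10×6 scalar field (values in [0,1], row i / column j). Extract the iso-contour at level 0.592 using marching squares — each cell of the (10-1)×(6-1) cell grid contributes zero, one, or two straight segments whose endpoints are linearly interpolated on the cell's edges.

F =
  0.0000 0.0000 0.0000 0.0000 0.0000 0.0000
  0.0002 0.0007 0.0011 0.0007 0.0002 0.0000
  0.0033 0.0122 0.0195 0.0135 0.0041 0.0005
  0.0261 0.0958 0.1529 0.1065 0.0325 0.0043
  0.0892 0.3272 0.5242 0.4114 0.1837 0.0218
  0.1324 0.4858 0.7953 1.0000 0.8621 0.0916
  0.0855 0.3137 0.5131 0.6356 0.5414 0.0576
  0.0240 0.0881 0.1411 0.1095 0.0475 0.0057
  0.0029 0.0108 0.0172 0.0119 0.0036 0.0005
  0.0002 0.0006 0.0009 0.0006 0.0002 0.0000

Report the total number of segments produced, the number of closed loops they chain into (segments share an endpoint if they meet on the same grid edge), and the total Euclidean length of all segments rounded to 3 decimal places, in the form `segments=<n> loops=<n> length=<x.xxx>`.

cell (4,1): code 0100 → (4.250,2.000)–(5.000,1.343)
cell (4,2): code 1100 → (4.307,3.000)–(4.250,2.000)
cell (4,3): code 1100 → (4.602,4.000)–(4.307,3.000)
cell (4,4): code 1000 → (5.000,4.351)–(4.602,4.000)
cell (5,1): code 0010 → (5.000,1.343)–(5.720,2.000)
cell (5,2): code 0111 → (5.720,2.000)–(6.000,2.644)
cell (5,3): code 1011 → (6.000,3.463)–(5.842,4.000)
cell (5,4): code 0001 → (5.842,4.000)–(5.000,4.351)
cell (6,2): code 0010 → (6.000,2.644)–(6.083,3.000)
cell (6,3): code 0001 → (6.083,3.000)–(6.000,3.463)
total: 10 segments, chained into 1 closed loop(s), length Σ = 7.556429

segments=10 loops=1 length=7.556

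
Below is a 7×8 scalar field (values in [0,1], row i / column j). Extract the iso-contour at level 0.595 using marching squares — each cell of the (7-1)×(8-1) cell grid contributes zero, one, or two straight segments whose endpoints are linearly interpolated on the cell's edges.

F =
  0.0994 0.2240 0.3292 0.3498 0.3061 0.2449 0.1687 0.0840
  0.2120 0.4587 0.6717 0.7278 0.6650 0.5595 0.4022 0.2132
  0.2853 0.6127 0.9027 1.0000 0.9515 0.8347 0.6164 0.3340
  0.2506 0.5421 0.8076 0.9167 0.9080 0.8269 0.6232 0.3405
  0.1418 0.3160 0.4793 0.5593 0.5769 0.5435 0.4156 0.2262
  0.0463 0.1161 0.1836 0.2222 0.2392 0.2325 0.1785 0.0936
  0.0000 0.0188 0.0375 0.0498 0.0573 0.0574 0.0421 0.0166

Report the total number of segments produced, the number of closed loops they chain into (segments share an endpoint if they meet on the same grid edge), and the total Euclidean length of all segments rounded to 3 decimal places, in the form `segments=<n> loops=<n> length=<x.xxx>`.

segments=18 loops=1 length=13.585

cell (0,1): code 0100 → (0.776,2.000)–(1.000,1.640)
cell (0,2): code 1100 → (0.649,3.000)–(0.776,2.000)
cell (0,3): code 1100 → (0.805,4.000)–(0.649,3.000)
cell (0,4): code 1000 → (1.000,4.664)–(0.805,4.000)
cell (1,0): code 0100 → (1.885,1.000)–(2.000,0.946)
cell (1,1): code 1110 → (1.000,1.640)–(1.885,1.000)
cell (1,4): code 1101 → (1.129,5.000)–(1.000,4.664)
cell (1,5): code 1100 → (1.900,6.000)–(1.129,5.000)
cell (1,6): code 1000 → (2.000,6.076)–(1.900,6.000)
cell (2,0): code 0010 → (2.000,0.946)–(2.251,1.000)
cell (2,1): code 0111 → (2.251,1.000)–(3.000,1.199)
cell (2,6): code 1001 → (3.000,6.100)–(2.000,6.076)
cell (3,1): code 0010 → (3.000,1.199)–(3.648,2.000)
cell (3,2): code 0011 → (3.648,2.000)–(3.900,3.000)
cell (3,3): code 0011 → (3.900,3.000)–(3.945,4.000)
cell (3,4): code 0011 → (3.945,4.000)–(3.818,5.000)
cell (3,5): code 0011 → (3.818,5.000)–(3.136,6.000)
cell (3,6): code 0001 → (3.136,6.000)–(3.000,6.100)
total: 18 segments, chained into 1 closed loop(s), length Σ = 13.585144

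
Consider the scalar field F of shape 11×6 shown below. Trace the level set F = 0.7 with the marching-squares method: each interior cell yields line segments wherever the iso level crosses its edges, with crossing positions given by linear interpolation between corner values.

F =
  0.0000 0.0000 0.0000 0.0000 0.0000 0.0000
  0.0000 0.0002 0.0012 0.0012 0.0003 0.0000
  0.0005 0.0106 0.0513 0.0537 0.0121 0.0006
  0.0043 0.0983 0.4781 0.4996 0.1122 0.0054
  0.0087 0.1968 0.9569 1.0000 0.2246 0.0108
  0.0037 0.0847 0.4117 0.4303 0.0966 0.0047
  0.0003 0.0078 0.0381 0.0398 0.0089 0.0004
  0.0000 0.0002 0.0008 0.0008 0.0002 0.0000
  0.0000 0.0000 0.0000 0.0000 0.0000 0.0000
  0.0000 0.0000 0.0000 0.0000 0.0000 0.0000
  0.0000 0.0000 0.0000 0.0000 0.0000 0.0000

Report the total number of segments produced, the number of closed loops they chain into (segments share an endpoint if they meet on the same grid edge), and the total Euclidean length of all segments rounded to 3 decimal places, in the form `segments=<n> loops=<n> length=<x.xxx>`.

segments=6 loops=1 length=4.584

cell (3,1): code 0100 → (3.463,2.000)–(4.000,1.662)
cell (3,2): code 1100 → (3.400,3.000)–(3.463,2.000)
cell (3,3): code 1000 → (4.000,3.387)–(3.400,3.000)
cell (4,1): code 0010 → (4.000,1.662)–(4.471,2.000)
cell (4,2): code 0011 → (4.471,2.000)–(4.527,3.000)
cell (4,3): code 0001 → (4.527,3.000)–(4.000,3.387)
total: 6 segments, chained into 1 closed loop(s), length Σ = 4.584490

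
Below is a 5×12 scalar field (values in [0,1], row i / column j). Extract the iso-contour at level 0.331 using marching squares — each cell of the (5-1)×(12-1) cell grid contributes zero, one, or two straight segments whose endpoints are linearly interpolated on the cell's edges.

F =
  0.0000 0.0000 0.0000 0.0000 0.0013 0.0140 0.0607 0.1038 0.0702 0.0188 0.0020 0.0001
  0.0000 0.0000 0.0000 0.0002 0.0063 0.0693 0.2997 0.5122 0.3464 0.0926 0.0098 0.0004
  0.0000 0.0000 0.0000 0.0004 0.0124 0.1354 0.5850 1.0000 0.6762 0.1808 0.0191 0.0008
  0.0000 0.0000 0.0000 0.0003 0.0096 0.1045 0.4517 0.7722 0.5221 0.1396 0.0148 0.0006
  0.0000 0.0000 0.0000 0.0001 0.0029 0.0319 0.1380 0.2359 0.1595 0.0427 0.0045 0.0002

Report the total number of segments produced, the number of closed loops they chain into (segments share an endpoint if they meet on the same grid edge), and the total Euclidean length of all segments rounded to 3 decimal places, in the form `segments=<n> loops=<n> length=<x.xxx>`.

cell (0,6): code 0100 → (0.556,7.000)–(1.000,6.147)
cell (0,7): code 1100 → (0.944,8.000)–(0.556,7.000)
cell (0,8): code 1000 → (1.000,8.061)–(0.944,8.000)
cell (1,5): code 0100 → (1.110,6.000)–(2.000,5.435)
cell (1,6): code 1110 → (1.000,6.147)–(1.110,6.000)
cell (1,8): code 1001 → (2.000,8.697)–(1.000,8.061)
cell (2,5): code 0110 → (2.000,5.435)–(3.000,5.652)
cell (2,8): code 1001 → (3.000,8.500)–(2.000,8.697)
cell (3,5): code 0010 → (3.000,5.652)–(3.385,6.000)
cell (3,6): code 0011 → (3.385,6.000)–(3.823,7.000)
cell (3,7): code 0011 → (3.823,7.000)–(3.527,8.000)
cell (3,8): code 0001 → (3.527,8.000)–(3.000,8.500)
total: 12 segments, chained into 1 closed loop(s), length Σ = 9.961317

segments=12 loops=1 length=9.961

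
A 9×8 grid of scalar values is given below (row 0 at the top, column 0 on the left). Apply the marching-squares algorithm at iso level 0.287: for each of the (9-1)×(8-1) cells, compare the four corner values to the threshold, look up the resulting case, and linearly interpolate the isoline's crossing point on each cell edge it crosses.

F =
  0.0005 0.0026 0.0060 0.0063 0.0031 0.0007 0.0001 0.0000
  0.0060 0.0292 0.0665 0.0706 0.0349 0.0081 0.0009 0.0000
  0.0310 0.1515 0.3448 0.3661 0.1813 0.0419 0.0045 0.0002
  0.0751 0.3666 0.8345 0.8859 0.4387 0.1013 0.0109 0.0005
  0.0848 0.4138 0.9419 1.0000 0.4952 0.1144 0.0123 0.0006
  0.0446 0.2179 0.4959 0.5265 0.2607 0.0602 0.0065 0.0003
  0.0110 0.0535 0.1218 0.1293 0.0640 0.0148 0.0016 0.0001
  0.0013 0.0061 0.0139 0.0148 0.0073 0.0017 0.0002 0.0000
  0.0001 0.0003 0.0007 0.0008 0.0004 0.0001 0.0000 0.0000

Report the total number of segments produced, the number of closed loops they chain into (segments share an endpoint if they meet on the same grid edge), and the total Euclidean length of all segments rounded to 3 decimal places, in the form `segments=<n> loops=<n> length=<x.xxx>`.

cell (1,1): code 0100 → (1.792,2.000)–(2.000,1.701)
cell (1,2): code 1100 → (1.732,3.000)–(1.792,2.000)
cell (1,3): code 1000 → (2.000,3.428)–(1.732,3.000)
cell (2,0): code 0100 → (2.630,1.000)–(3.000,0.727)
cell (2,1): code 1110 → (2.000,1.701)–(2.630,1.000)
cell (2,3): code 1101 → (2.411,4.000)–(2.000,3.428)
cell (2,4): code 1000 → (3.000,4.450)–(2.411,4.000)
cell (3,0): code 0110 → (3.000,0.727)–(4.000,0.615)
cell (3,4): code 1001 → (4.000,4.547)–(3.000,4.450)
cell (4,0): code 0010 → (4.000,0.615)–(4.647,1.000)
cell (4,1): code 0111 → (4.647,1.000)–(5.000,1.249)
cell (4,3): code 1011 → (5.000,3.901)–(4.888,4.000)
cell (4,4): code 0001 → (4.888,4.000)–(4.000,4.547)
cell (5,1): code 0010 → (5.000,1.249)–(5.558,2.000)
cell (5,2): code 0011 → (5.558,2.000)–(5.603,3.000)
cell (5,3): code 0001 → (5.603,3.000)–(5.000,3.901)
total: 16 segments, chained into 1 closed loop(s), length Σ = 12.127920

segments=16 loops=1 length=12.128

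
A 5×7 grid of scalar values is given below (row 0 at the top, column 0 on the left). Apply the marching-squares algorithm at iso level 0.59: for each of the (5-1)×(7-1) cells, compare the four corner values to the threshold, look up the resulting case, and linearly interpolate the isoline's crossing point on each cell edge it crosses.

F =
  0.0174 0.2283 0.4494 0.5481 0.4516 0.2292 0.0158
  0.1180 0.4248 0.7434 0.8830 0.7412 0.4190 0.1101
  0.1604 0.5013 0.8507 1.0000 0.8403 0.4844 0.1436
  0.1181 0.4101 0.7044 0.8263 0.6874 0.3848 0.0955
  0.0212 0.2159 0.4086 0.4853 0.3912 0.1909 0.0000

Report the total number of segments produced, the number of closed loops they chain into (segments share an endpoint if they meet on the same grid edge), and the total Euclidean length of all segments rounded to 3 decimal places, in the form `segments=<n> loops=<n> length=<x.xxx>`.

cell (0,1): code 0100 → (0.478,2.000)–(1.000,1.519)
cell (0,2): code 1100 → (0.125,3.000)–(0.478,2.000)
cell (0,3): code 1100 → (0.478,4.000)–(0.125,3.000)
cell (0,4): code 1000 → (1.000,4.469)–(0.478,4.000)
cell (1,1): code 0110 → (1.000,1.519)–(2.000,1.254)
cell (1,4): code 1001 → (2.000,4.703)–(1.000,4.469)
cell (2,1): code 0110 → (2.000,1.254)–(3.000,1.611)
cell (2,4): code 1001 → (3.000,4.322)–(2.000,4.703)
cell (3,1): code 0010 → (3.000,1.611)–(3.387,2.000)
cell (3,2): code 0011 → (3.387,2.000)–(3.693,3.000)
cell (3,3): code 0011 → (3.693,3.000)–(3.329,4.000)
cell (3,4): code 0001 → (3.329,4.000)–(3.000,4.322)
total: 12 segments, chained into 1 closed loop(s), length Σ = 10.845118

segments=12 loops=1 length=10.845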